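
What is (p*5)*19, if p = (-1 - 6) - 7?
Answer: -1330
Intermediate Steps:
p = -14 (p = -7 - 7 = -14)
(p*5)*19 = -14*5*19 = -70*19 = -1330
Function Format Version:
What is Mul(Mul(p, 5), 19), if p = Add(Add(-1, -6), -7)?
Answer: -1330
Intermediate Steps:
p = -14 (p = Add(-7, -7) = -14)
Mul(Mul(p, 5), 19) = Mul(Mul(-14, 5), 19) = Mul(-70, 19) = -1330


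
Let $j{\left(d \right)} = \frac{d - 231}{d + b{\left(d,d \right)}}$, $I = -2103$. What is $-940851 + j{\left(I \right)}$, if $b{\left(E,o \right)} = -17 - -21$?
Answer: $- \frac{1974843915}{2099} \approx -9.4085 \cdot 10^{5}$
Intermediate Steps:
$b{\left(E,o \right)} = 4$ ($b{\left(E,o \right)} = -17 + 21 = 4$)
$j{\left(d \right)} = \frac{-231 + d}{4 + d}$ ($j{\left(d \right)} = \frac{d - 231}{d + 4} = \frac{-231 + d}{4 + d}$)
$-940851 + j{\left(I \right)} = -940851 + \frac{-231 - 2103}{4 - 2103} = -940851 + \frac{1}{-2099} \left(-2334\right) = -940851 - - \frac{2334}{2099} = -940851 + \frac{2334}{2099} = - \frac{1974843915}{2099}$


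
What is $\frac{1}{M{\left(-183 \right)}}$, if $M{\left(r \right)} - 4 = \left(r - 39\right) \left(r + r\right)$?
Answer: $\frac{1}{81256} \approx 1.2307 \cdot 10^{-5}$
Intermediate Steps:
$M{\left(r \right)} = 4 + 2 r \left(-39 + r\right)$ ($M{\left(r \right)} = 4 + \left(r - 39\right) \left(r + r\right) = 4 + \left(-39 + r\right) 2 r = 4 + 2 r \left(-39 + r\right)$)
$\frac{1}{M{\left(-183 \right)}} = \frac{1}{4 - -14274 + 2 \left(-183\right)^{2}} = \frac{1}{4 + 14274 + 2 \cdot 33489} = \frac{1}{4 + 14274 + 66978} = \frac{1}{81256}$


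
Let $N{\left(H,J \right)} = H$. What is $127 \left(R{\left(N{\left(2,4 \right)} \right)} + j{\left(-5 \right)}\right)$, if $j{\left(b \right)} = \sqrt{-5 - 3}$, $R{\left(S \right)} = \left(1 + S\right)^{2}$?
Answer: $1143 + 254 i \sqrt{2} \approx 1143.0 + 359.21 i$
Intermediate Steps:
$j{\left(b \right)} = 2 i \sqrt{2}$ ($j{\left(b \right)} = \sqrt{-8} = 2 i \sqrt{2}$)
$127 \left(R{\left(N{\left(2,4 \right)} \right)} + j{\left(-5 \right)}\right) = 127 \left(\left(1 + 2\right)^{2} + 2 i \sqrt{2}\right) = 127 \left(3^{2} + 2 i \sqrt{2}\right) = 127 \left(9 + 2 i \sqrt{2}\right) = 1143 + 254 i \sqrt{2}$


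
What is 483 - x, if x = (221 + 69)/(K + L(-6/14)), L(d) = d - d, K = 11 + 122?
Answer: 63949/133 ≈ 480.82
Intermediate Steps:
K = 133
L(d) = 0
x = 290/133 (x = (221 + 69)/(133 + 0) = 290/133 ≈ 2.1805)
483 - x = 483 - 1*290/133 = 483 - 290/133 = 63949/133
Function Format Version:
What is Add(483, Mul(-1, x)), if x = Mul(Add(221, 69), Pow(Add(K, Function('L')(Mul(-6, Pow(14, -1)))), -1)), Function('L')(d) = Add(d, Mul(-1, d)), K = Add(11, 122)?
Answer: Rational(63949, 133) ≈ 480.82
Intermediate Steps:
K = 133
Function('L')(d) = 0
x = Rational(290, 133) (x = Mul(Add(221, 69), Pow(Add(133, 0), -1)) = Mul(290, Pow(133, -1)) = Mul(290, Rational(1, 133)) = Rational(290, 133) ≈ 2.1805)
Add(483, Mul(-1, x)) = Add(483, Mul(-1, Rational(290, 133))) = Add(483, Rational(-290, 133)) = Rational(63949, 133)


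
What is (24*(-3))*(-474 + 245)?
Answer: 16488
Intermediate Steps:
(24*(-3))*(-474 + 245) = -72*(-229) = 16488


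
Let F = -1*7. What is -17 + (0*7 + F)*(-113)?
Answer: 774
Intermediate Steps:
F = -7
-17 + (0*7 + F)*(-113) = -17 + (0*7 - 7)*(-113) = -17 + (0 - 7)*(-113) = -17 - 7*(-113) = -17 + 791 = 774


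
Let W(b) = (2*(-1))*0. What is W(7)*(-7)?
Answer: 0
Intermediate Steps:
W(b) = 0 (W(b) = -2*0 = 0)
W(7)*(-7) = 0*(-7) = 0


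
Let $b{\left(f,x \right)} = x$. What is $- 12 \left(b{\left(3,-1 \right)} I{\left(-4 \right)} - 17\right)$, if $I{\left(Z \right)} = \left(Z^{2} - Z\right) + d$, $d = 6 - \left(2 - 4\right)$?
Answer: $540$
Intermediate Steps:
$d = 8$ ($d = 6 - \left(2 - 4\right) = 6 - -2 = 6 + 2 = 8$)
$I{\left(Z \right)} = 8 + Z^{2} - Z$ ($I{\left(Z \right)} = \left(Z^{2} - Z\right) + 8 = 8 + Z^{2} - Z$)
$- 12 \left(b{\left(3,-1 \right)} I{\left(-4 \right)} - 17\right) = - 12 \left(- (8 + \left(-4\right)^{2} - -4) - 17\right) = - 12 \left(- (8 + 16 + 4) - 17\right) = - 12 \left(\left(-1\right) 28 - 17\right) = - 12 \left(-28 - 17\right) = \left(-12\right) \left(-45\right) = 540$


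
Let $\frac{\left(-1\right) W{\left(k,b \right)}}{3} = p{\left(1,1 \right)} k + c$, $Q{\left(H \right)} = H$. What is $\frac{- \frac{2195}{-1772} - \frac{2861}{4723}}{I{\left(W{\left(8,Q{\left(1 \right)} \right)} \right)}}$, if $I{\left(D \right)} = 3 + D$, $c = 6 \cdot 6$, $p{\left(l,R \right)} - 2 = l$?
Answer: $- \frac{5297293}{1481340612} \approx -0.003576$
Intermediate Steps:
$p{\left(l,R \right)} = 2 + l$
$c = 36$
$W{\left(k,b \right)} = -108 - 9 k$ ($W{\left(k,b \right)} = - 3 \left(\left(2 + 1\right) k + 36\right) = - 3 \left(3 k + 36\right) = - 3 \left(36 + 3 k\right) = -108 - 9 k$)
$\frac{- \frac{2195}{-1772} - \frac{2861}{4723}}{I{\left(W{\left(8,Q{\left(1 \right)} \right)} \right)}} = \frac{- \frac{2195}{-1772} - \frac{2861}{4723}}{3 - 180} = \frac{\left(-2195\right) \left(- \frac{1}{1772}\right) - \frac{2861}{4723}}{3 - 180} = \frac{\frac{2195}{1772} - \frac{2861}{4723}}{3 - 180} = \frac{5297293}{8369156 \left(-177\right)} = \frac{5297293}{8369156} \left(- \frac{1}{177}\right) = - \frac{5297293}{1481340612}$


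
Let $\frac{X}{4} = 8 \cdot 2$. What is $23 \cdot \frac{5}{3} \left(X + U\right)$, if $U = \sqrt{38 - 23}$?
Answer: $\frac{7360}{3} + \frac{115 \sqrt{15}}{3} \approx 2601.8$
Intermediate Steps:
$X = 64$ ($X = 4 \cdot 8 \cdot 2 = 4 \cdot 16 = 64$)
$U = \sqrt{15} \approx 3.873$
$23 \cdot \frac{5}{3} \left(X + U\right) = 23 \cdot \frac{5}{3} \left(64 + \sqrt{15}\right) = \frac{115 \left(64 + \sqrt{15}\right)}{3} = \frac{7360}{3} + \frac{115 \sqrt{15}}{3}$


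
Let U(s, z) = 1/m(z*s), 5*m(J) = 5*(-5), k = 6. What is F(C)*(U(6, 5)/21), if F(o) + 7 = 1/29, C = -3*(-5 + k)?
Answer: 202/3045 ≈ 0.066338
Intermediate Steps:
C = -3 (C = -3*(-5 + 6) = -3*1 = -3)
m(J) = -5 (m(J) = (5*(-5))/5 = (1/5)*(-25) = -5)
U(s, z) = -1/5 (U(s, z) = 1/(-5) = -1/5)
F(o) = -202/29 (F(o) = -7 + 1/29 = -202/29)
F(C)*(U(6, 5)/21) = -(-202)/(145*21) = -202/29*(-1/105) = 202/3045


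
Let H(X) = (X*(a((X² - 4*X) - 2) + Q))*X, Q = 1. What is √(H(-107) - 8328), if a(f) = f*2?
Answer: √271916871 ≈ 16490.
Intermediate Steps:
a(f) = 2*f
H(X) = X²*(-3 - 8*X + 2*X²) (H(X) = (X*(2*((X² - 4*X) - 2) + 1))*X = (X*(2*(-2 + X² - 4*X) + 1))*X = (X*((-4 - 8*X + 2*X²) + 1))*X = (X*(-3 - 8*X + 2*X²))*X = X²*(-3 - 8*X + 2*X²))
√(H(-107) - 8328) = √((-107)²*(-3 - 8*(-107) + 2*(-107)²) - 8328) = √(11449*(-3 + 856 + 2*11449) - 8328) = √(11449*(-3 + 856 + 22898) - 8328) = √(11449*23751 - 8328) = √(271925199 - 8328) = √271916871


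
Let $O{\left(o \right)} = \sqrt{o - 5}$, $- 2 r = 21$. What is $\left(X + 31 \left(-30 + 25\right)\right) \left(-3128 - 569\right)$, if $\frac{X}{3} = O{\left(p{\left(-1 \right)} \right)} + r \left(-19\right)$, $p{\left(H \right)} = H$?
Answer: $- \frac{3279239}{2} - 11091 i \sqrt{6} \approx -1.6396 \cdot 10^{6} - 27167.0 i$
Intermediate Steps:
$r = - \frac{21}{2}$ ($r = \left(- \frac{1}{2}\right) 21 = - \frac{21}{2} \approx -10.5$)
$O{\left(o \right)} = \sqrt{-5 + o}$
$X = \frac{1197}{2} + 3 i \sqrt{6}$ ($X = 3 \left(\sqrt{-5 - 1} - - \frac{399}{2}\right) = 3 \left(\sqrt{-6} + \frac{399}{2}\right) = 3 \left(i \sqrt{6} + \frac{399}{2}\right) = 3 \left(\frac{399}{2} + i \sqrt{6}\right) = \frac{1197}{2} + 3 i \sqrt{6} \approx 598.5 + 7.3485 i$)
$\left(X + 31 \left(-30 + 25\right)\right) \left(-3128 - 569\right) = \left(\left(\frac{1197}{2} + 3 i \sqrt{6}\right) + 31 \left(-30 + 25\right)\right) \left(-3128 - 569\right) = \left(\left(\frac{1197}{2} + 3 i \sqrt{6}\right) + 31 \left(-5\right)\right) \left(-3697\right) = \left(\left(\frac{1197}{2} + 3 i \sqrt{6}\right) - 155\right) \left(-3697\right) = \left(\frac{887}{2} + 3 i \sqrt{6}\right) \left(-3697\right) = - \frac{3279239}{2} - 11091 i \sqrt{6}$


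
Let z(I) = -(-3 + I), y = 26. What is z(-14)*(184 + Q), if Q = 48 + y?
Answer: 4386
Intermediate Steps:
Q = 74 (Q = 48 + 26 = 74)
z(I) = 3 - I
z(-14)*(184 + Q) = (3 - 1*(-14))*(184 + 74) = (3 + 14)*258 = 17*258 = 4386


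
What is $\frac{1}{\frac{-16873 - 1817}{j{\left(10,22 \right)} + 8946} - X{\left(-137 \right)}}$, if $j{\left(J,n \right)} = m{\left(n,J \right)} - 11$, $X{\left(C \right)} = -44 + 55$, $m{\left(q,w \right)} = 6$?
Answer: $- \frac{8941}{117041} \approx -0.076392$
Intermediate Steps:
$X{\left(C \right)} = 11$
$j{\left(J,n \right)} = -5$ ($j{\left(J,n \right)} = 6 - 11 = -5$)
$\frac{1}{\frac{-16873 - 1817}{j{\left(10,22 \right)} + 8946} - X{\left(-137 \right)}} = \frac{1}{\frac{-16873 - 1817}{-5 + 8946} - 11} = \frac{1}{- \frac{18690}{8941} - 11} = \frac{1}{- \frac{117041}{8941}} = - \frac{8941}{117041}$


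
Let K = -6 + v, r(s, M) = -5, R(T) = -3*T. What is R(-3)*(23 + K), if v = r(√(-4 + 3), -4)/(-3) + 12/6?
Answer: 186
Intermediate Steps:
v = 11/3 (v = -5/(-3) + 12/6 = -5*(-⅓) + 12*(⅙) = 5/3 + 2 = 11/3 ≈ 3.6667)
K = -7/3 (K = -6 + 11/3 = -7/3 ≈ -2.3333)
R(-3)*(23 + K) = (-3*(-3))*(23 - 7/3) = 9*(62/3) = 186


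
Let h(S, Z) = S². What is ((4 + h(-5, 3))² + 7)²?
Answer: 719104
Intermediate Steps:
((4 + h(-5, 3))² + 7)² = ((4 + (-5)²)² + 7)² = ((4 + 25)² + 7)² = (29² + 7)² = (841 + 7)² = 848² = 719104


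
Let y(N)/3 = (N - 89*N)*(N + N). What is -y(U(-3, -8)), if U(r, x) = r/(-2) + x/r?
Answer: 27500/3 ≈ 9166.7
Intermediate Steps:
U(r, x) = -r/2 + x/r (U(r, x) = r*(-½) + x/r = -r/2 + x/r)
y(N) = -528*N² (y(N) = 3*((N - 89*N)*(N + N)) = 3*((-88*N)*(2*N)) = 3*(-176*N²) = -528*N²)
-y(U(-3, -8)) = -(-528)*(-½*(-3) - 8/(-3))² = -(-528)*(3/2 - 8*(-⅓))² = -(-528)*(3/2 + 8/3)² = -(-528)*(25/6)² = -(-528)*625/36 = -1*(-27500/3) = 27500/3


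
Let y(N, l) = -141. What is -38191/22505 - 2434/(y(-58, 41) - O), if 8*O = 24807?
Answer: -3155807/3335241 ≈ -0.94620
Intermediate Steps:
O = 24807/8 (O = (⅛)*24807 = 24807/8 ≈ 3100.9)
-38191/22505 - 2434/(y(-58, 41) - O) = -38191/22505 - 2434/(-141 - 1*24807/8) = -38191*1/22505 - 2434/(-141 - 24807/8) = -38191/22505 - 2434/(-25935/8) = -38191/22505 - 2434*(-8/25935) = -38191/22505 + 19472/25935 = -3155807/3335241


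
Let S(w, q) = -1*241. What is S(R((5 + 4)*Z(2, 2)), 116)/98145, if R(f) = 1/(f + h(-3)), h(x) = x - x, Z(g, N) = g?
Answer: -241/98145 ≈ -0.0024556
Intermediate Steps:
h(x) = 0
R(f) = 1/f (R(f) = 1/(f + 0) = 1/f)
S(w, q) = -241
S(R((5 + 4)*Z(2, 2)), 116)/98145 = -241/98145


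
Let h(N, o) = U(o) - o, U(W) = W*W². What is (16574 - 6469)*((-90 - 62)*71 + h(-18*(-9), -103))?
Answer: -11150018680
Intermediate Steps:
U(W) = W³
h(N, o) = o³ - o
(16574 - 6469)*((-90 - 62)*71 + h(-18*(-9), -103)) = (16574 - 6469)*((-90 - 62)*71 + ((-103)³ - 1*(-103))) = 10105*(-152*71 + (-1092727 + 103)) = 10105*(-10792 - 1092624) = 10105*(-1103416) = -11150018680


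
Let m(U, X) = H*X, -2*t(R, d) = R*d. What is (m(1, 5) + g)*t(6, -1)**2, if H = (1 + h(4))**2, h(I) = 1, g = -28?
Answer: -72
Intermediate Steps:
t(R, d) = -R*d/2
H = 4 (H = (1 + 1)**2 = 2**2 = 4)
m(U, X) = 4*X
(m(1, 5) + g)*t(6, -1)**2 = (4*5 - 28)*(-1/2*6*(-1))**2 = (20 - 28)*3**2 = -8*9 = -72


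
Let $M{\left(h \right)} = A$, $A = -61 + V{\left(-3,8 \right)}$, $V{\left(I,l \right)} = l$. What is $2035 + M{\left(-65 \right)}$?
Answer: $1982$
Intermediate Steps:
$A = -53$ ($A = -61 + 8 = -53$)
$M{\left(h \right)} = -53$
$2035 + M{\left(-65 \right)} = 2035 - 53 = 1982$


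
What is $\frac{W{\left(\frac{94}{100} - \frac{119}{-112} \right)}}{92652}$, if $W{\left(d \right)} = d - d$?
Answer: $0$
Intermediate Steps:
$W{\left(d \right)} = 0$
$\frac{W{\left(\frac{94}{100} - \frac{119}{-112} \right)}}{92652} = \frac{0}{92652} = 0 \cdot \frac{1}{92652} = 0$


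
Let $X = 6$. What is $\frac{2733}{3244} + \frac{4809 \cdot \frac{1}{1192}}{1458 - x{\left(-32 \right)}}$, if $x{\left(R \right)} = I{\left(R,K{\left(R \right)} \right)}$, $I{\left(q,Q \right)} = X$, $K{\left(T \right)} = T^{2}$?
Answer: $\frac{395486089}{467888608} \approx 0.84526$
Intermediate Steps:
$I{\left(q,Q \right)} = 6$
$x{\left(R \right)} = 6$
$\frac{2733}{3244} + \frac{4809 \cdot \frac{1}{1192}}{1458 - x{\left(-32 \right)}} = \frac{2733}{3244} + \frac{4809 \cdot \frac{1}{1192}}{1458 - 6} = 2733 \cdot \frac{1}{3244} + \frac{4809 \cdot \frac{1}{1192}}{1458 - 6} = \frac{2733}{3244} + \frac{4809}{1192 \cdot 1452} = \frac{2733}{3244} + \frac{4809}{1192} \cdot \frac{1}{1452} = \frac{2733}{3244} + \frac{1603}{576928} = \frac{395486089}{467888608}$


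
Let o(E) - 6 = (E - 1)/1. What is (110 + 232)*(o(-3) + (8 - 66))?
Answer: -19152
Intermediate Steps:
o(E) = 5 + E (o(E) = 6 + (E - 1)/1 = 6 + (-1 + E)*1 = 6 + (-1 + E) = 5 + E)
(110 + 232)*(o(-3) + (8 - 66)) = (110 + 232)*((5 - 3) + (8 - 66)) = 342*(2 - 58) = 342*(-56) = -19152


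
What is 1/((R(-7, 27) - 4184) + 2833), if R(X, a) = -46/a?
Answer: -27/36523 ≈ -0.00073926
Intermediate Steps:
1/((R(-7, 27) - 4184) + 2833) = 1/((-46/27 - 4184) + 2833) = 1/(-113014/27 + 2833) = 1/(-36523/27) = -27/36523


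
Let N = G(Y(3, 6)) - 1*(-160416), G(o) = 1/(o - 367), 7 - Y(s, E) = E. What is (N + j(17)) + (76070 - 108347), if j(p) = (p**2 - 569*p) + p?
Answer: 43470551/366 ≈ 1.1877e+5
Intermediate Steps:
Y(s, E) = 7 - E
G(o) = 1/(-367 + o)
j(p) = p**2 - 568*p
N = 58712255/366 (N = 1/(-367 + (7 - 1*6)) - 1*(-160416) = 1/(-367 + (7 - 6)) + 160416 = 1/(-367 + 1) + 160416 = 1/(-366) + 160416 = -1/366 + 160416 = 58712255/366 ≈ 1.6042e+5)
(N + j(17)) + (76070 - 108347) = (58712255/366 + 17*(-568 + 17)) + (76070 - 108347) = (58712255/366 + 17*(-551)) - 32277 = (58712255/366 - 9367) - 32277 = 55283933/366 - 32277 = 43470551/366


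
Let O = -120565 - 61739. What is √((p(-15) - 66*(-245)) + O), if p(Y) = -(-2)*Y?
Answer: 2*I*√41541 ≈ 407.63*I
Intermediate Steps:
p(Y) = 2*Y
O = -182304
√((p(-15) - 66*(-245)) + O) = √((2*(-15) - 66*(-245)) - 182304) = √((-30 + 16170) - 182304) = √(16140 - 182304) = √(-166164) = 2*I*√41541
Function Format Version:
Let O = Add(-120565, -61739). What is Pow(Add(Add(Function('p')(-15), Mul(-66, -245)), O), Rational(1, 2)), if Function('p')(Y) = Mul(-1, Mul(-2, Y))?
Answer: Mul(2, I, Pow(41541, Rational(1, 2))) ≈ Mul(407.63, I)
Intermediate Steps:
Function('p')(Y) = Mul(2, Y)
O = -182304
Pow(Add(Add(Function('p')(-15), Mul(-66, -245)), O), Rational(1, 2)) = Pow(Add(Add(Mul(2, -15), Mul(-66, -245)), -182304), Rational(1, 2)) = Pow(Add(Add(-30, 16170), -182304), Rational(1, 2)) = Pow(Add(16140, -182304), Rational(1, 2)) = Pow(-166164, Rational(1, 2)) = Mul(2, I, Pow(41541, Rational(1, 2)))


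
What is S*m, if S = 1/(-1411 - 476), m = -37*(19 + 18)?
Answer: 37/51 ≈ 0.72549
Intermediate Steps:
m = -1369 (m = -37*37 = -1369)
S = -1/1887 (S = 1/(-1887) = -1/1887 ≈ -0.00052994)
S*m = -1/1887*(-1369) = 37/51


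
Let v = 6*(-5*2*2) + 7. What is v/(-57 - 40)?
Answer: 113/97 ≈ 1.1649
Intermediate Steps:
v = -113 (v = 6*(-10*2) + 7 = 6*(-20) + 7 = -120 + 7 = -113)
v/(-57 - 40) = -113/(-57 - 40) = -113/(-97) = -113*(-1/97) = 113/97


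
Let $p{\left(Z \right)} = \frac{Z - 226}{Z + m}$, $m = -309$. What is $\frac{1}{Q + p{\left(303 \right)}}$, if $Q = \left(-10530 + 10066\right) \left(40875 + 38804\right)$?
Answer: $- \frac{6}{221826413} \approx -2.7048 \cdot 10^{-8}$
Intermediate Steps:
$p{\left(Z \right)} = \frac{-226 + Z}{-309 + Z}$ ($p{\left(Z \right)} = \frac{Z - 226}{Z - 309} = \frac{-226 + Z}{-309 + Z}$)
$Q = -36971056$ ($Q = \left(-464\right) 79679 = -36971056$)
$\frac{1}{Q + p{\left(303 \right)}} = \frac{1}{-36971056 + \frac{-226 + 303}{-309 + 303}} = \frac{1}{-36971056 + \frac{1}{-6} \cdot 77} = \frac{1}{-36971056 - \frac{77}{6}} = \frac{1}{- \frac{221826413}{6}} = - \frac{6}{221826413}$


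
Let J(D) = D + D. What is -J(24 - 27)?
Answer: 6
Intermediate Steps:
J(D) = 2*D
-J(24 - 27) = -2*(24 - 27) = -2*(-3) = -1*(-6) = 6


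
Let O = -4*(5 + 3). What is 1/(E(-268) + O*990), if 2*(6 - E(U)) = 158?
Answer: -1/31753 ≈ -3.1493e-5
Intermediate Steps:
E(U) = -73 (E(U) = 6 - 1/2*158 = 6 - 79 = -73)
O = -32 (O = -4*8 = -32)
1/(E(-268) + O*990) = 1/(-73 - 32*990) = 1/(-73 - 31680) = 1/(-31753) = -1/31753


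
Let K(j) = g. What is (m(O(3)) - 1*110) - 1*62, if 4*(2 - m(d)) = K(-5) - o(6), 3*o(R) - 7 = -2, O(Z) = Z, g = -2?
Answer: -2029/12 ≈ -169.08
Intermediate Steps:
K(j) = -2
o(R) = 5/3 (o(R) = 7/3 + (1/3)*(-2) = 7/3 - 2/3 = 5/3)
m(d) = 35/12 (m(d) = 2 - (-2 - 1*5/3)/4 = 2 - (-2 - 5/3)/4 = 2 - 1/4*(-11/3) = 2 + 11/12 = 35/12)
(m(O(3)) - 1*110) - 1*62 = (35/12 - 1*110) - 1*62 = (35/12 - 110) - 62 = -1285/12 - 62 = -2029/12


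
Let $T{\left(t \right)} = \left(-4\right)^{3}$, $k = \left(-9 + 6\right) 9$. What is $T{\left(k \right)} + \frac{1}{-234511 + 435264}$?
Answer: $- \frac{12848191}{200753} \approx -64.0$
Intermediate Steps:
$k = -27$ ($k = \left(-3\right) 9 = -27$)
$T{\left(t \right)} = -64$
$T{\left(k \right)} + \frac{1}{-234511 + 435264} = -64 + \frac{1}{-234511 + 435264} = -64 + \frac{1}{200753} = - \frac{12848191}{200753}$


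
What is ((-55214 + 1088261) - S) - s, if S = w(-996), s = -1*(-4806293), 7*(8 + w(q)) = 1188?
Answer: -26413854/7 ≈ -3.7734e+6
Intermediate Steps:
w(q) = 1132/7 (w(q) = -8 + (1/7)*1188 = -8 + 1188/7 = 1132/7)
s = 4806293
S = 1132/7 ≈ 161.71
((-55214 + 1088261) - S) - s = ((-55214 + 1088261) - 1*1132/7) - 1*4806293 = (1033047 - 1132/7) - 4806293 = 7230197/7 - 4806293 = -26413854/7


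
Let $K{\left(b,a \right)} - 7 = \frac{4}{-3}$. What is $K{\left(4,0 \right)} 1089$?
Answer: $6171$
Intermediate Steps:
$K{\left(b,a \right)} = \frac{17}{3}$ ($K{\left(b,a \right)} = 7 + \frac{4}{-3} = 7 + 4 \left(- \frac{1}{3}\right) = 7 - \frac{4}{3} = \frac{17}{3}$)
$K{\left(4,0 \right)} 1089 = \frac{17}{3} \cdot 1089 = 6171$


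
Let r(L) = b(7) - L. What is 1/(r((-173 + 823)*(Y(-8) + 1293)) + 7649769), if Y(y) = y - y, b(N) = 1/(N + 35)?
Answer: 42/285991399 ≈ 1.4686e-7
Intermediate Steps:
b(N) = 1/(35 + N)
Y(y) = 0
r(L) = 1/42 - L (r(L) = 1/(35 + 7) - L = 1/42 - L)
1/(r((-173 + 823)*(Y(-8) + 1293)) + 7649769) = 1/((1/42 - (-173 + 823)*(0 + 1293)) + 7649769) = 1/((1/42 - 650*1293) + 7649769) = 1/((1/42 - 1*840450) + 7649769) = 1/((1/42 - 840450) + 7649769) = 1/(-35298899/42 + 7649769) = 1/(285991399/42) = 42/285991399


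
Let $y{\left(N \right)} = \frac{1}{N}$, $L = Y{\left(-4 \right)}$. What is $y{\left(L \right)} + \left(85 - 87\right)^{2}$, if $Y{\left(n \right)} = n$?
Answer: $\frac{15}{4} \approx 3.75$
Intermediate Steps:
$L = -4$
$y{\left(L \right)} + \left(85 - 87\right)^{2} = \frac{1}{-4} + \left(85 - 87\right)^{2} = - \frac{1}{4} + \left(-2\right)^{2} = - \frac{1}{4} + 4 = \frac{15}{4}$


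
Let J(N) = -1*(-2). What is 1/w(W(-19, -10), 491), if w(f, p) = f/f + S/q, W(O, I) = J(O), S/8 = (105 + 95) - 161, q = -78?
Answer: -⅓ ≈ -0.33333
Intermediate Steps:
S = 312 (S = 8*((105 + 95) - 161) = 8*(200 - 161) = 8*39 = 312)
J(N) = 2
W(O, I) = 2
w(f, p) = -3 (w(f, p) = f/f + 312/(-78) = 1 + 312*(-1/78) = 1 - 4 = -3)
1/w(W(-19, -10), 491) = 1/(-3) = -⅓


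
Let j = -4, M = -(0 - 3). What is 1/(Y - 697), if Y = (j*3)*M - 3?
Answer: -1/736 ≈ -0.0013587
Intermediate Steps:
M = 3 (M = -1*(-3) = 3)
Y = -39 (Y = -4*3*3 - 3 = -12*3 - 3 = -36 - 3 = -39)
1/(Y - 697) = 1/(-39 - 697) = 1/(-736) = -1/736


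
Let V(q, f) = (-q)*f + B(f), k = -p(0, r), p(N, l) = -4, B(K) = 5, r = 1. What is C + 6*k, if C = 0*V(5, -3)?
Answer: 24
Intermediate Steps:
k = 4 (k = -1*(-4) = 4)
V(q, f) = 5 - f*q (V(q, f) = (-q)*f + 5 = -f*q + 5 = 5 - f*q)
C = 0 (C = 0*(5 - 1*(-3)*5) = 0*(5 + 15) = 0*20 = 0)
C + 6*k = 0 + 6*4 = 0 + 24 = 24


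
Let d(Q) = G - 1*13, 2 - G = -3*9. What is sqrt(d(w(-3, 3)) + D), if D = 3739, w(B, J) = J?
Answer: sqrt(3755) ≈ 61.278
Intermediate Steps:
G = 29 (G = 2 - (-3)*9 = 2 - 1*(-27) = 2 + 27 = 29)
d(Q) = 16 (d(Q) = 29 - 1*13 = 29 - 13 = 16)
sqrt(d(w(-3, 3)) + D) = sqrt(16 + 3739) = sqrt(3755)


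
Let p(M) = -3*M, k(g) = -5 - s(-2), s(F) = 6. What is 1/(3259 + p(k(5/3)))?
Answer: 1/3292 ≈ 0.00030377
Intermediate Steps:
k(g) = -11 (k(g) = -5 - 1*6 = -5 - 6 = -11)
1/(3259 + p(k(5/3))) = 1/(3259 - 3*(-11)) = 1/(3259 + 33) = 1/3292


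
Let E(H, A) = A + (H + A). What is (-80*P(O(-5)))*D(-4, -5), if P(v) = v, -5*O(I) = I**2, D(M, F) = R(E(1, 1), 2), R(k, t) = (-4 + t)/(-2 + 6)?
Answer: -200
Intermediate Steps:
E(H, A) = H + 2*A (E(H, A) = A + (A + H) = H + 2*A)
R(k, t) = -1 + t/4 (R(k, t) = (-4 + t)/4 = (-4 + t)*(1/4) = -1 + t/4)
D(M, F) = -1/2 (D(M, F) = -1 + (1/4)*2 = -1 + 1/2 = -1/2)
O(I) = -I**2/5
(-80*P(O(-5)))*D(-4, -5) = -(-16)*(-5)**2*(-1/2) = -(-16)*25*(-1/2) = -80*(-5)*(-1/2) = 400*(-1/2) = -200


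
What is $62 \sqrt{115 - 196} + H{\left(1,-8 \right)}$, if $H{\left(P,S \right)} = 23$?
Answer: $23 + 558 i \approx 23.0 + 558.0 i$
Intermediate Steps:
$62 \sqrt{115 - 196} + H{\left(1,-8 \right)} = 62 \sqrt{115 - 196} + 23 = 62 \sqrt{-81} + 23 = 62 \cdot 9 i + 23 = 558 i + 23 = 23 + 558 i$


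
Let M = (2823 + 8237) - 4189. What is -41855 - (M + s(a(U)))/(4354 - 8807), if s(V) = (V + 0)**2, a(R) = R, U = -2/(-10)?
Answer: -76382559/1825 ≈ -41853.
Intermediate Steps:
U = 1/5 (U = -2*(-1/10) = 1/5 ≈ 0.20000)
M = 6871 (M = 11060 - 4189 = 6871)
s(V) = V**2
-41855 - (M + s(a(U)))/(4354 - 8807) = -41855 - (6871 + (1/5)**2)/(4354 - 8807) = -41855 - (6871 + 1/25)/(-4453) = -41855 - 171776*(-1)/(25*4453) = -41855 - 1*(-2816/1825) = -41855 + 2816/1825 = -76382559/1825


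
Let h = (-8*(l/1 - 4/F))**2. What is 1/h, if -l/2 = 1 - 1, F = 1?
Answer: 1/1024 ≈ 0.00097656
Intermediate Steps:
l = 0 (l = -2*(1 - 1) = -2*0 = 0)
h = 1024 (h = (-8*(0/1 - 4/1))**2 = (-8*(0*1 - 4*1))**2 = (-8*(0 - 4))**2 = (-8*(-4))**2 = 32**2 = 1024)
1/h = 1/1024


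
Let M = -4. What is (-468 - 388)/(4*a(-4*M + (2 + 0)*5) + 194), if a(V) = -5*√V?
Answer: -41516/6809 - 4280*√26/6809 ≈ -9.3024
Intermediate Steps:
(-468 - 388)/(4*a(-4*M + (2 + 0)*5) + 194) = (-468 - 388)/(4*(-5*√(-4*(-4) + (2 + 0)*5)) + 194) = -856/(4*(-5*√(16 + 2*5)) + 194) = -856/(4*(-5*√(16 + 10)) + 194) = -856/(4*(-5*√26) + 194) = -856/(-20*√26 + 194) = -856/(194 - 20*√26)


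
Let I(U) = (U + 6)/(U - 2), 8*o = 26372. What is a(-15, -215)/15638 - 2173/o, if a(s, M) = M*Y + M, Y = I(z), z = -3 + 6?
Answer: -41068849/51550667 ≈ -0.79667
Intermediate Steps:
o = 6593/2 (o = (⅛)*26372 = 6593/2 ≈ 3296.5)
z = 3
I(U) = (6 + U)/(-2 + U)
Y = 9 (Y = (6 + 3)/(-2 + 3) = 9/1 = 1*9 = 9)
a(s, M) = 10*M (a(s, M) = M*9 + M = 9*M + M = 10*M)
a(-15, -215)/15638 - 2173/o = (10*(-215))/15638 - 2173/6593/2 = -2150*1/15638 - 2173*2/6593 = -1075/7819 - 4346/6593 = -41068849/51550667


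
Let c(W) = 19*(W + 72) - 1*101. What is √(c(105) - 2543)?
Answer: √719 ≈ 26.814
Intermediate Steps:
c(W) = 1267 + 19*W (c(W) = 19*(72 + W) - 101 = (1368 + 19*W) - 101 = 1267 + 19*W)
√(c(105) - 2543) = √((1267 + 19*105) - 2543) = √((1267 + 1995) - 2543) = √(3262 - 2543) = √719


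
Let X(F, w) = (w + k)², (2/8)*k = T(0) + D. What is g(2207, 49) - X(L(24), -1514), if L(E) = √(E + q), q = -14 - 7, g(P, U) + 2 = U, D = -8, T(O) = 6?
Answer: -2316437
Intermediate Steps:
k = -8 (k = 4*(6 - 8) = 4*(-2) = -8)
g(P, U) = -2 + U
q = -21
L(E) = √(-21 + E) (L(E) = √(E - 21) = √(-21 + E))
X(F, w) = (-8 + w)² (X(F, w) = (w - 8)² = (-8 + w)²)
g(2207, 49) - X(L(24), -1514) = (-2 + 49) - (-8 - 1514)² = 47 - 1*(-1522)² = 47 - 1*2316484 = 47 - 2316484 = -2316437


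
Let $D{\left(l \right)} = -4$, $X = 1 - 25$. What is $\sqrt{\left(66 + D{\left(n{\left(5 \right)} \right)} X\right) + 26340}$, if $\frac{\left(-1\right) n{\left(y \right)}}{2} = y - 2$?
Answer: $\sqrt{26502} \approx 162.79$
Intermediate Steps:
$X = -24$ ($X = 1 - 25 = -24$)
$n{\left(y \right)} = 4 - 2 y$ ($n{\left(y \right)} = - 2 \left(y - 2\right) = - 2 \left(-2 + y\right) = 4 - 2 y$)
$\sqrt{\left(66 + D{\left(n{\left(5 \right)} \right)} X\right) + 26340} = \sqrt{\left(66 - -96\right) + 26340} = \sqrt{\left(66 + 96\right) + 26340} = \sqrt{162 + 26340} = \sqrt{26502}$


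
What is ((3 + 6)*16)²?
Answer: 20736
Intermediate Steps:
((3 + 6)*16)² = (9*16)² = 144² = 20736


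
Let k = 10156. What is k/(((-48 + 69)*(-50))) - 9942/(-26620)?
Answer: -12995681/1397550 ≈ -9.2989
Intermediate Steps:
k/(((-48 + 69)*(-50))) - 9942/(-26620) = 10156/(((-48 + 69)*(-50))) - 9942/(-26620) = 10156/((21*(-50))) - 9942*(-1/26620) = 10156/(-1050) + 4971/13310 = 10156*(-1/1050) + 4971/13310 = -5078/525 + 4971/13310 = -12995681/1397550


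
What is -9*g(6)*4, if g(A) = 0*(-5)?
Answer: 0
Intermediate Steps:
g(A) = 0
-9*g(6)*4 = -9*0*4 = 0*4 = 0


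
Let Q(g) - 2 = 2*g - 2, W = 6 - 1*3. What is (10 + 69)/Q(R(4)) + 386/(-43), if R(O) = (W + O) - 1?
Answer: -1235/516 ≈ -2.3934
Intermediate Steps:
W = 3 (W = 6 - 3 = 3)
R(O) = 2 + O (R(O) = (3 + O) - 1 = 2 + O)
Q(g) = 2*g (Q(g) = 2 + (2*g - 2) = 2 + (-2 + 2*g) = 2*g)
(10 + 69)/Q(R(4)) + 386/(-43) = (10 + 69)/((2*(2 + 4))) + 386/(-43) = 79/((2*6)) + 386*(-1/43) = 79/12 - 386/43 = -1235/516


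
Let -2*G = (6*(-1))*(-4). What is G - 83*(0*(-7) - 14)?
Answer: 1150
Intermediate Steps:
G = -12 (G = -6*(-1)*(-4)/2 = -(-3)*(-4) = -½*24 = -12)
G - 83*(0*(-7) - 14) = -12 - 83*(0*(-7) - 14) = -12 - 83*(0 - 14) = -12 - 83*(-14) = -12 + 1162 = 1150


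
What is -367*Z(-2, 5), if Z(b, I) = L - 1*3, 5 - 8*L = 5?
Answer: 1101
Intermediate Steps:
L = 0 (L = 5/8 - ⅛*5 = 5/8 - 5/8 = 0)
Z(b, I) = -3 (Z(b, I) = 0 - 1*3 = 0 - 3 = -3)
-367*Z(-2, 5) = -367*(-3) = 1101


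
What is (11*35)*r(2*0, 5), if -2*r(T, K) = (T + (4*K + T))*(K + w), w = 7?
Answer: -46200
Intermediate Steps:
r(T, K) = -(7 + K)*(2*T + 4*K)/2 (r(T, K) = -(T + (4*K + T))*(K + 7)/2 = -(T + (T + 4*K))*(7 + K)/2 = -(2*T + 4*K)*(7 + K)/2 = -(7 + K)*(2*T + 4*K)/2)
(11*35)*r(2*0, 5) = (11*35)*(-14*5 - 14*0 - 2*5² - 1*5*2*0) = 385*(-70 - 7*0 - 2*25 - 1*5*0) = 385*(-70 + 0 - 50 + 0) = 385*(-120) = -46200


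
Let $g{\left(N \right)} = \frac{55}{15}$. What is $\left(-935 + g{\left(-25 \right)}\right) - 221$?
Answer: $- \frac{3457}{3} \approx -1152.3$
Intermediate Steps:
$g{\left(N \right)} = \frac{11}{3}$ ($g{\left(N \right)} = 55 \cdot \frac{1}{15} = \frac{11}{3}$)
$\left(-935 + g{\left(-25 \right)}\right) - 221 = \left(-935 + \frac{11}{3}\right) - 221 = - \frac{2794}{3} - 221 = - \frac{3457}{3}$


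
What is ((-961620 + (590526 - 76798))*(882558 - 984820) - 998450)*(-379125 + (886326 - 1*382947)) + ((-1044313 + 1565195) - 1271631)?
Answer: 5690998861391767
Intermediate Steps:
((-961620 + (590526 - 76798))*(882558 - 984820) - 998450)*(-379125 + (886326 - 1*382947)) + ((-1044313 + 1565195) - 1271631) = ((-961620 + 513728)*(-102262) - 998450)*(-379125 + (886326 - 382947)) + (520882 - 1271631) = (-447892*(-102262) - 998450)*(-379125 + 503379) - 750749 = (45802331704 - 998450)*124254 - 750749 = 45801333254*124254 - 750749 = 5690998862142516 - 750749 = 5690998861391767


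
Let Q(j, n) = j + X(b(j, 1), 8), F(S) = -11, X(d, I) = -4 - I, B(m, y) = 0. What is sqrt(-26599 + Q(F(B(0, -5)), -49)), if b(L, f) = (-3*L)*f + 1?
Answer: 3*I*sqrt(2958) ≈ 163.16*I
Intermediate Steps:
b(L, f) = 1 - 3*L*f (b(L, f) = -3*L*f + 1 = 1 - 3*L*f)
Q(j, n) = -12 + j (Q(j, n) = j + (-4 - 1*8) = j + (-4 - 8) = j - 12 = -12 + j)
sqrt(-26599 + Q(F(B(0, -5)), -49)) = sqrt(-26599 + (-12 - 11)) = sqrt(-26599 - 23) = sqrt(-26622) = 3*I*sqrt(2958)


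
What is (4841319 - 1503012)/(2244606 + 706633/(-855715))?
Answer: 2856639374505/1920742316657 ≈ 1.4873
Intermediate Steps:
(4841319 - 1503012)/(2244606 + 706633/(-855715)) = 3338307/(2244606 + 706633*(-1/855715)) = 3338307/(2244606 - 706633/855715) = 3338307/(1920742316657/855715) = 3338307*(855715/1920742316657) = 2856639374505/1920742316657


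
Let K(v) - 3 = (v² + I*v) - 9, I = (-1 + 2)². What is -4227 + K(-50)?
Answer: -1783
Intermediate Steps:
I = 1 (I = 1² = 1)
K(v) = -6 + v + v² (K(v) = 3 + ((v² + 1*v) - 9) = 3 + ((v² + v) - 9) = 3 + ((v + v²) - 9) = 3 + (-9 + v + v²) = -6 + v + v²)
-4227 + K(-50) = -4227 + (-6 - 50 + (-50)²) = -4227 + (-6 - 50 + 2500) = -4227 + 2444 = -1783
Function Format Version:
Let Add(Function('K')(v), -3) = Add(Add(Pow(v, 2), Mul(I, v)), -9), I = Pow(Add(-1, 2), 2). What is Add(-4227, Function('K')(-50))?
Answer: -1783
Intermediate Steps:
I = 1 (I = Pow(1, 2) = 1)
Function('K')(v) = Add(-6, v, Pow(v, 2)) (Function('K')(v) = Add(3, Add(Add(Pow(v, 2), Mul(1, v)), -9)) = Add(3, Add(Add(Pow(v, 2), v), -9)) = Add(3, Add(Add(v, Pow(v, 2)), -9)) = Add(3, Add(-9, v, Pow(v, 2))) = Add(-6, v, Pow(v, 2)))
Add(-4227, Function('K')(-50)) = Add(-4227, Add(-6, -50, Pow(-50, 2))) = Add(-4227, Add(-6, -50, 2500)) = Add(-4227, 2444) = -1783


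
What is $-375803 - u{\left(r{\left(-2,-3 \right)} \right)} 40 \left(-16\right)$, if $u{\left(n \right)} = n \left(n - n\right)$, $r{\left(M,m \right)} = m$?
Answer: $-375803$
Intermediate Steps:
$u{\left(n \right)} = 0$ ($u{\left(n \right)} = n 0 = 0$)
$-375803 - u{\left(r{\left(-2,-3 \right)} \right)} 40 \left(-16\right) = -375803 - 0 \cdot 40 \left(-16\right) = -375803 - 0 \left(-16\right) = -375803 - 0 = -375803 + 0 = -375803$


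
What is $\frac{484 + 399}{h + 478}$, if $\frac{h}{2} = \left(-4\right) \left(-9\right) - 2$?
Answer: $\frac{883}{546} \approx 1.6172$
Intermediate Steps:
$h = 68$ ($h = 2 \left(\left(-4\right) \left(-9\right) - 2\right) = 2 \left(36 - 2\right) = 2 \cdot 34 = 68$)
$\frac{484 + 399}{h + 478} = \frac{484 + 399}{68 + 478} = \frac{883}{546}$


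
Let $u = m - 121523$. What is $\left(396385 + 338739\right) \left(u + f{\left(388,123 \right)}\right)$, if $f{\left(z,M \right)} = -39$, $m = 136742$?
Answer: $11159182320$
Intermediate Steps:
$u = 15219$ ($u = 136742 - 121523 = 15219$)
$\left(396385 + 338739\right) \left(u + f{\left(388,123 \right)}\right) = \left(396385 + 338739\right) \left(15219 - 39\right) = 735124 \cdot 15180 = 11159182320$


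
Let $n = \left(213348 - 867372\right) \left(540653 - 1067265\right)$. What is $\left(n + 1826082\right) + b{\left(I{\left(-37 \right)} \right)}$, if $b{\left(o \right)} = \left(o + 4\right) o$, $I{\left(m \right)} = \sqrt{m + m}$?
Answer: $344418712696 + 4 i \sqrt{74} \approx 3.4442 \cdot 10^{11} + 34.409 i$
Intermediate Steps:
$I{\left(m \right)} = \sqrt{2} \sqrt{m}$ ($I{\left(m \right)} = \sqrt{2 m} = \sqrt{2} \sqrt{m}$)
$b{\left(o \right)} = o \left(4 + o\right)$ ($b{\left(o \right)} = \left(4 + o\right) o = o \left(4 + o\right)$)
$n = 344416886688$ ($n = \left(-654024\right) \left(-526612\right) = 344416886688$)
$\left(n + 1826082\right) + b{\left(I{\left(-37 \right)} \right)} = \left(344416886688 + 1826082\right) + \sqrt{2} \sqrt{-37} \left(4 + \sqrt{2} \sqrt{-37}\right) = 344418712770 + \sqrt{2} i \sqrt{37} \left(4 + \sqrt{2} i \sqrt{37}\right) = 344418712770 + i \sqrt{74} \left(4 + i \sqrt{74}\right)$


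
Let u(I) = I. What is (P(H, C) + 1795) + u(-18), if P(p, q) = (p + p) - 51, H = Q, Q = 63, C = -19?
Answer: 1852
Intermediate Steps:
H = 63
P(p, q) = -51 + 2*p (P(p, q) = 2*p - 51 = -51 + 2*p)
(P(H, C) + 1795) + u(-18) = ((-51 + 2*63) + 1795) - 18 = ((-51 + 126) + 1795) - 18 = (75 + 1795) - 18 = 1870 - 18 = 1852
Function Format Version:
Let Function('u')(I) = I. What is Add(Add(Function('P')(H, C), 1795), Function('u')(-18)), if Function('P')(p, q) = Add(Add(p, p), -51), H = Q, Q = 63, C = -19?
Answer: 1852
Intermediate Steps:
H = 63
Function('P')(p, q) = Add(-51, Mul(2, p)) (Function('P')(p, q) = Add(Mul(2, p), -51) = Add(-51, Mul(2, p)))
Add(Add(Function('P')(H, C), 1795), Function('u')(-18)) = Add(Add(Add(-51, Mul(2, 63)), 1795), -18) = Add(Add(Add(-51, 126), 1795), -18) = Add(Add(75, 1795), -18) = Add(1870, -18) = 1852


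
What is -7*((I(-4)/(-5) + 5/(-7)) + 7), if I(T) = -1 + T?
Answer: -51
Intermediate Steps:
-7*((I(-4)/(-5) + 5/(-7)) + 7) = -7*(((-1 - 4)/(-5) + 5/(-7)) + 7) = -7*((-5*(-1/5) + 5*(-1/7)) + 7) = -7*((1 - 5/7) + 7) = -7*(2/7 + 7) = -7*51/7 = -51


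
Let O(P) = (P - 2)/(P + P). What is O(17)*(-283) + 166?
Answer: 1399/34 ≈ 41.147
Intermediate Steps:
O(P) = (-2 + P)/(2*P) (O(P) = (-2 + P)/((2*P)) = (-2 + P)*(1/(2*P)) = (-2 + P)/(2*P))
O(17)*(-283) + 166 = ((½)*(-2 + 17)/17)*(-283) + 166 = ((½)*(1/17)*15)*(-283) + 166 = (15/34)*(-283) + 166 = -4245/34 + 166 = 1399/34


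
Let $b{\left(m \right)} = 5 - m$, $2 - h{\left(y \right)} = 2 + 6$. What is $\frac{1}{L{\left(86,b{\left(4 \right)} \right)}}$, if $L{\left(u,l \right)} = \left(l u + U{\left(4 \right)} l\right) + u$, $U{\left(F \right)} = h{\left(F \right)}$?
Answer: $\frac{1}{166} \approx 0.0060241$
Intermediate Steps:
$h{\left(y \right)} = -6$ ($h{\left(y \right)} = 2 - \left(2 + 6\right) = 2 - 8 = -6$)
$U{\left(F \right)} = -6$
$L{\left(u,l \right)} = u - 6 l + l u$ ($L{\left(u,l \right)} = \left(l u - 6 l\right) + u = \left(- 6 l + l u\right) + u = u - 6 l + l u$)
$\frac{1}{L{\left(86,b{\left(4 \right)} \right)}} = \frac{1}{86 - 6 \left(5 - 4\right) + \left(5 - 4\right) 86} = \frac{1}{86 - 6 + 1 \cdot 86} = \frac{1}{86 - 6 + 86} = \frac{1}{166}$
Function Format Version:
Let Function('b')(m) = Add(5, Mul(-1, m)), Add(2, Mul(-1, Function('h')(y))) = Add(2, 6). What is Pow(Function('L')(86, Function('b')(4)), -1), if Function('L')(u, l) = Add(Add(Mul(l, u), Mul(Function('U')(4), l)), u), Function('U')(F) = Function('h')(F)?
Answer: Rational(1, 166) ≈ 0.0060241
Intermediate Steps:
Function('h')(y) = -6 (Function('h')(y) = Add(2, Mul(-1, Add(2, 6))) = Add(2, Mul(-1, 8)) = Add(2, -8) = -6)
Function('U')(F) = -6
Function('L')(u, l) = Add(u, Mul(-6, l), Mul(l, u)) (Function('L')(u, l) = Add(Add(Mul(l, u), Mul(-6, l)), u) = Add(Add(Mul(-6, l), Mul(l, u)), u) = Add(u, Mul(-6, l), Mul(l, u)))
Pow(Function('L')(86, Function('b')(4)), -1) = Pow(Add(86, Mul(-6, Add(5, Mul(-1, 4))), Mul(Add(5, Mul(-1, 4)), 86)), -1) = Pow(Add(86, Mul(-6, Add(5, -4)), Mul(Add(5, -4), 86)), -1) = Pow(Add(86, Mul(-6, 1), Mul(1, 86)), -1) = Pow(Add(86, -6, 86), -1) = Pow(166, -1) = Rational(1, 166)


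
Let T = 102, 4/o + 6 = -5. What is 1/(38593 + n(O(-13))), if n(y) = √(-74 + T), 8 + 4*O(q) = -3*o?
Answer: 38593/1489419621 - 2*√7/1489419621 ≈ 2.5908e-5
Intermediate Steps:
o = -4/11 (o = 4/(-6 - 5) = 4/(-11) = 4*(-1/11) = -4/11 ≈ -0.36364)
O(q) = -19/11 (O(q) = -2 + (-3*(-4/11))/4 = -2 + (¼)*(12/11) = -2 + 3/11 = -19/11)
n(y) = 2*√7 (n(y) = √(-74 + 102) = √28 = 2*√7)
1/(38593 + n(O(-13))) = 1/(38593 + 2*√7)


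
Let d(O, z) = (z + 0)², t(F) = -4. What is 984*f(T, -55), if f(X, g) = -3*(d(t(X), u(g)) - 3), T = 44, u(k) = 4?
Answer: -38376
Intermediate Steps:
d(O, z) = z²
f(X, g) = -39 (f(X, g) = -3*(4² - 3) = -3*(16 - 3) = -3*13 = -39)
984*f(T, -55) = 984*(-39) = -38376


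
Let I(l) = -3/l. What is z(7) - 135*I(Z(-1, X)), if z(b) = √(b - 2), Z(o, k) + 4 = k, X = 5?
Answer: 405 + √5 ≈ 407.24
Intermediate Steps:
Z(o, k) = -4 + k
z(b) = √(-2 + b)
z(7) - 135*I(Z(-1, X)) = √(-2 + 7) - (-405)/(-4 + 5) = √5 - (-405)/1 = √5 - (-405) = √5 - 135*(-3) = √5 + 405 = 405 + √5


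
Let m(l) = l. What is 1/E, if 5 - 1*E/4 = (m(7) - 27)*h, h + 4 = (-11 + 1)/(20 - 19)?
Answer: -1/1100 ≈ -0.00090909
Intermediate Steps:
h = -14 (h = -4 + (-11 + 1)/(20 - 19) = -4 - 10/1 = -4 - 10*1 = -4 - 10 = -14)
E = -1100 (E = 20 - 4*(7 - 27)*(-14) = 20 - (-80)*(-14) = 20 - 4*280 = 20 - 1120 = -1100)
1/E = 1/(-1100) = -1/1100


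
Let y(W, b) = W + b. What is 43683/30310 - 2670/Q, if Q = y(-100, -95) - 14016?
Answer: 233902271/143578470 ≈ 1.6291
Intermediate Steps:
Q = -14211 (Q = (-100 - 95) - 14016 = -195 - 14016 = -14211)
43683/30310 - 2670/Q = 43683/30310 - 2670/(-14211) = 43683*(1/30310) - 2670*(-1/14211) = 43683/30310 + 890/4737 = 233902271/143578470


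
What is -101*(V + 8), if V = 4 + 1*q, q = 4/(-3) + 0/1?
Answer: -3232/3 ≈ -1077.3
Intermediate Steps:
q = -4/3 (q = 4*(-⅓) + 0*1 = -4/3 + 0 = -4/3 ≈ -1.3333)
V = 8/3 (V = 4 + 1*(-4/3) = 4 - 4/3 = 8/3 ≈ 2.6667)
-101*(V + 8) = -101*(8/3 + 8) = -101*32/3 = -3232/3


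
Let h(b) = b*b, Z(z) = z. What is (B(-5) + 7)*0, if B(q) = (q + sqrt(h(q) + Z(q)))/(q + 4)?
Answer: 0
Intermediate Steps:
h(b) = b**2
B(q) = (q + sqrt(q + q**2))/(4 + q) (B(q) = (q + sqrt(q**2 + q))/(q + 4) = (q + sqrt(q + q**2))/(4 + q))
(B(-5) + 7)*0 = ((-5 + sqrt(-5*(1 - 5)))/(4 - 5) + 7)*0 = ((-5 + sqrt(-5*(-4)))/(-1) + 7)*0 = (-(-5 + sqrt(20)) + 7)*0 = (-(-5 + 2*sqrt(5)) + 7)*0 = ((5 - 2*sqrt(5)) + 7)*0 = (12 - 2*sqrt(5))*0 = 0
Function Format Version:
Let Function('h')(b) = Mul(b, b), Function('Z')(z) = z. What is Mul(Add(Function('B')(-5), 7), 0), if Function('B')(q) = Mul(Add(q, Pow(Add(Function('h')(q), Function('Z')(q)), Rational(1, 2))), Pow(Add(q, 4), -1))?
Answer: 0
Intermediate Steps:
Function('h')(b) = Pow(b, 2)
Function('B')(q) = Mul(Pow(Add(4, q), -1), Add(q, Pow(Add(q, Pow(q, 2)), Rational(1, 2)))) (Function('B')(q) = Mul(Add(q, Pow(Add(Pow(q, 2), q), Rational(1, 2))), Pow(Add(q, 4), -1)) = Mul(Add(q, Pow(Add(q, Pow(q, 2)), Rational(1, 2))), Pow(Add(4, q), -1)) = Mul(Pow(Add(4, q), -1), Add(q, Pow(Add(q, Pow(q, 2)), Rational(1, 2)))))
Mul(Add(Function('B')(-5), 7), 0) = Mul(Add(Mul(Pow(Add(4, -5), -1), Add(-5, Pow(Mul(-5, Add(1, -5)), Rational(1, 2)))), 7), 0) = Mul(Add(Mul(Pow(-1, -1), Add(-5, Pow(Mul(-5, -4), Rational(1, 2)))), 7), 0) = Mul(Add(Mul(-1, Add(-5, Pow(20, Rational(1, 2)))), 7), 0) = Mul(Add(Mul(-1, Add(-5, Mul(2, Pow(5, Rational(1, 2))))), 7), 0) = Mul(Add(Add(5, Mul(-2, Pow(5, Rational(1, 2)))), 7), 0) = Mul(Add(12, Mul(-2, Pow(5, Rational(1, 2)))), 0) = 0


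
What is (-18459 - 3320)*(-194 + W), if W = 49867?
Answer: -1081828267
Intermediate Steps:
(-18459 - 3320)*(-194 + W) = (-18459 - 3320)*(-194 + 49867) = -21779*49673 = -1081828267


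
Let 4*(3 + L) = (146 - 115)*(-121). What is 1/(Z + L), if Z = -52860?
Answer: -4/215203 ≈ -1.8587e-5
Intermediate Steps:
L = -3763/4 (L = -3 + ((146 - 115)*(-121))/4 = -3 + (31*(-121))/4 = -3 + (1/4)*(-3751) = -3 - 3751/4 = -3763/4 ≈ -940.75)
1/(Z + L) = 1/(-52860 - 3763/4) = 1/(-215203/4) = -4/215203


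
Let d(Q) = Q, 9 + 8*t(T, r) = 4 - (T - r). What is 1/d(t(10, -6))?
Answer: -8/21 ≈ -0.38095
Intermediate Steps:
t(T, r) = -5/8 - T/8 + r/8 (t(T, r) = -9/8 + (4 - (T - r))/8 = -9/8 + (4 + (r - T))/8 = -9/8 + (4 + r - T)/8 = -9/8 + (½ - T/8 + r/8) = -5/8 - T/8 + r/8)
1/d(t(10, -6)) = 1/(-5/8 - ⅛*10 + (⅛)*(-6)) = 1/(-5/8 - 5/4 - ¾) = 1/(-21/8) = -8/21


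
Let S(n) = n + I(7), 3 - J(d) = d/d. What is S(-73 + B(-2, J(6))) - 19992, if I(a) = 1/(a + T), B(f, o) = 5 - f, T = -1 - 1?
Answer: -100289/5 ≈ -20058.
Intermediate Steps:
T = -2
J(d) = 2 (J(d) = 3 - d/d = 3 - 1*1 = 3 - 1 = 2)
I(a) = 1/(-2 + a) (I(a) = 1/(a - 2) = 1/(-2 + a))
S(n) = 1/5 + n (S(n) = n + 1/(-2 + 7) = n + 1/5 = 1/5 + n)
S(-73 + B(-2, J(6))) - 19992 = (1/5 + (-73 + (5 - 1*(-2)))) - 19992 = (1/5 + (-73 + (5 + 2))) - 19992 = (1/5 + (-73 + 7)) - 19992 = (1/5 - 66) - 19992 = -329/5 - 19992 = -100289/5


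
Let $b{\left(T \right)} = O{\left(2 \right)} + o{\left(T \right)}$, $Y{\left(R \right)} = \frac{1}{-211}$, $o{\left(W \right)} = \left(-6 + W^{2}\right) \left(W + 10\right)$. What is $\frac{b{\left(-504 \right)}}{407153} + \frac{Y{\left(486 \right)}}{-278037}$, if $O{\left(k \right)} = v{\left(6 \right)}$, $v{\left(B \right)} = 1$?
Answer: $- \frac{7361440549145620}{23885959317471} \approx -308.19$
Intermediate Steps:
$o{\left(W \right)} = \left(-6 + W^{2}\right) \left(10 + W\right)$
$O{\left(k \right)} = 1$
$Y{\left(R \right)} = - \frac{1}{211}$
$b{\left(T \right)} = -59 + T^{3} - 6 T + 10 T^{2}$ ($b{\left(T \right)} = 1 + \left(-60 + T^{3} - 6 T + 10 T^{2}\right) = -59 + T^{3} - 6 T + 10 T^{2}$)
$\frac{b{\left(-504 \right)}}{407153} + \frac{Y{\left(486 \right)}}{-278037} = \frac{-59 + \left(-504\right)^{3} - -3024 + 10 \left(-504\right)^{2}}{407153} - \frac{1}{211 \left(-278037\right)} = \left(-59 - 128024064 + 3024 + 10 \cdot 254016\right) \frac{1}{407153} - - \frac{1}{58665807} = \left(-59 - 128024064 + 3024 + 2540160\right) \frac{1}{407153} + \frac{1}{58665807} = \left(-125480939\right) \frac{1}{407153} + \frac{1}{58665807} = - \frac{125480939}{407153} + \frac{1}{58665807} = - \frac{7361440549145620}{23885959317471}$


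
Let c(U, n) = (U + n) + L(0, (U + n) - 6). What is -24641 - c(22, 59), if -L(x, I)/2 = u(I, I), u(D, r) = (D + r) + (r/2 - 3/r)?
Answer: -608677/25 ≈ -24347.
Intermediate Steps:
u(D, r) = D - 3/r + 3*r/2 (u(D, r) = (D + r) + (r*(1/2) - 3/r) = (D + r) + (r/2 - 3/r) = D - 3/r + 3*r/2)
L(x, I) = -5*I + 6/I (L(x, I) = -2*(I - 3/I + 3*I/2) = -2*(-3/I + 5*I/2) = -5*I + 6/I)
c(U, n) = 30 - 4*U - 4*n + 6/(-6 + U + n) (c(U, n) = (U + n) + (-5*((U + n) - 6) + 6/((U + n) - 6)) = (U + n) + (-5*(-6 + U + n) + 6/(-6 + U + n)) = (U + n) + ((30 - 5*U - 5*n) + 6/(-6 + U + n)) = (U + n) + (30 - 5*U - 5*n + 6/(-6 + U + n)) = 30 - 4*U - 4*n + 6/(-6 + U + n))
-24641 - c(22, 59) = -24641 - (6 - 5*(-6 + 22 + 59)**2 + (22 + 59)*(-6 + 22 + 59))/(-6 + 22 + 59) = -24641 - (6 - 5*75**2 + 81*75)/75 = -24641 - (6 - 5*5625 + 6075)/75 = -24641 - (6 - 28125 + 6075)/75 = -24641 - (-22044)/75 = -24641 - 1*(-7348/25) = -24641 + 7348/25 = -608677/25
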